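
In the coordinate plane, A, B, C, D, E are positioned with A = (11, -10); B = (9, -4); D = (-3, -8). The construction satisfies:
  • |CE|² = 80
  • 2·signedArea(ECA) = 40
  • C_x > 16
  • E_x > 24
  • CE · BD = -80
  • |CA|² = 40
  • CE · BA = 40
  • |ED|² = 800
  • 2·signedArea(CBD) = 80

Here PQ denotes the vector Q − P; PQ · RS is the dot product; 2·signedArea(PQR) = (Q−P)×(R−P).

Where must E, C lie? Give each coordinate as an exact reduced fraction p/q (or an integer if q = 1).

1. C_x = 17  [line 4·x + -12·y + -164 = 0 ∩ |CA|² = 40]
2. C_y = -8  [line 4·x + -12·y + -164 = 0 ∩ |CA|² = 40]
   → C = (17, -8)
3. E_x = 25  [2·signedArea(ECA) = 40 ∩ CE · BD = -80]
4. E_y = -12  [2·signedArea(ECA) = 40 ∩ CE · BD = -80]
   → E = (25, -12)

C = (17, -8)
E = (25, -12)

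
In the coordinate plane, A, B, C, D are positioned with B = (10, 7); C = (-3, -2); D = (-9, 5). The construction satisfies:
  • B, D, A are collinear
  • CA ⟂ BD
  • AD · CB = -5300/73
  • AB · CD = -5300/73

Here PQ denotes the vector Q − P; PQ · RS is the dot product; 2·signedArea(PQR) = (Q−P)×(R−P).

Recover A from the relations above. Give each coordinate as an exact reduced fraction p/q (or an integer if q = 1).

A = (-277/73, 405/73)

1. A_x = -277/73  [B, D, A are collinear ∩ CA ⟂ BD]
2. A_y = 405/73  [B, D, A are collinear ∩ CA ⟂ BD]
   → A = (-277/73, 405/73)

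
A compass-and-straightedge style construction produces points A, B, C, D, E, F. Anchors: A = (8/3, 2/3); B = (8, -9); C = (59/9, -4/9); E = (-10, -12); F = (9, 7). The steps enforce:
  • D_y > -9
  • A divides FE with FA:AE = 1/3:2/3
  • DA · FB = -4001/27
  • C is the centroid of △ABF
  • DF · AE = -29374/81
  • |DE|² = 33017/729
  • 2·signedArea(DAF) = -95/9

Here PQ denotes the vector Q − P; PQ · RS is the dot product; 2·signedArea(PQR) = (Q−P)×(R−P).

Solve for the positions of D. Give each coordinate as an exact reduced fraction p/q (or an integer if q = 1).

D = (-121/27, -220/27)

1. D_x = -121/27  [DF · AE = -29374/81 ∩ DA · FB = -4001/27]
2. D_y = -220/27  [DF · AE = -29374/81 ∩ DA · FB = -4001/27]
   → D = (-121/27, -220/27)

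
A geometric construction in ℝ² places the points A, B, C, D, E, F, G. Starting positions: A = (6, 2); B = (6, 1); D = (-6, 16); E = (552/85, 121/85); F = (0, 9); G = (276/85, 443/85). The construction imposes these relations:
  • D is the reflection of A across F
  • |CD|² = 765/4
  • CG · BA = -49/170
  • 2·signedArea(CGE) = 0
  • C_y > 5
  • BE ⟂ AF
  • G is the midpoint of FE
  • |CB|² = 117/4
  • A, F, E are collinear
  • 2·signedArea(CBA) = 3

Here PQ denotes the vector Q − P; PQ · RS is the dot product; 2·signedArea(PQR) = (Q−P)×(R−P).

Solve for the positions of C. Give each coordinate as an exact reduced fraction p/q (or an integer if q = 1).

1. C_x = 3  [2·signedArea(CGE) = 0 ∩ 2·signedArea(CBA) = 3]
2. C_y = 11/2  [2·signedArea(CGE) = 0 ∩ 2·signedArea(CBA) = 3]
   → C = (3, 11/2)

C = (3, 11/2)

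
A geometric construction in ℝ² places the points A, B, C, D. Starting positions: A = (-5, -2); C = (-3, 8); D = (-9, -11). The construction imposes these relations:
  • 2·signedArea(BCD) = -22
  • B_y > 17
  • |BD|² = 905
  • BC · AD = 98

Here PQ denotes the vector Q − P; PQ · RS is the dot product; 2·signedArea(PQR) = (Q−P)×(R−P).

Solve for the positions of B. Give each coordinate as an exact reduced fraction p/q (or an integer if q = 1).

1. B_x = -1  [BC · AD = 98 ∩ 2·signedArea(BCD) = -22]
2. B_y = 18  [BC · AD = 98 ∩ 2·signedArea(BCD) = -22]
   → B = (-1, 18)

B = (-1, 18)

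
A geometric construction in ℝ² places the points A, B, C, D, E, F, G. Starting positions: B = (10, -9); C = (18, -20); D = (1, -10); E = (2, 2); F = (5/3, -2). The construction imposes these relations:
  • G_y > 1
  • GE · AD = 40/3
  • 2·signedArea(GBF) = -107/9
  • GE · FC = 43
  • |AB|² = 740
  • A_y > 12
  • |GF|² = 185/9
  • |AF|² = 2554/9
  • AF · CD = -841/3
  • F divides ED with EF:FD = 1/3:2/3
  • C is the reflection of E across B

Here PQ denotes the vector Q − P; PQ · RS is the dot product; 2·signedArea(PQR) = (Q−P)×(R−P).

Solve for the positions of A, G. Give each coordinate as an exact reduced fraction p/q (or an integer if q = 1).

A = (-6, 13)
G = (-1, 5/3)

1. A_x = -6  [line 17·x + -10·y + 232 = 0 ∩ |AF|² = 2554/9]
2. A_y = 13  [line 17·x + -10·y + 232 = 0 ∩ |AF|² = 2554/9]
   → A = (-6, 13)
3. G_x = -1  [GE · FC = 43 ∩ 2·signedArea(GBF) = -107/9]
4. G_y = 5/3  [GE · FC = 43 ∩ 2·signedArea(GBF) = -107/9]
   → G = (-1, 5/3)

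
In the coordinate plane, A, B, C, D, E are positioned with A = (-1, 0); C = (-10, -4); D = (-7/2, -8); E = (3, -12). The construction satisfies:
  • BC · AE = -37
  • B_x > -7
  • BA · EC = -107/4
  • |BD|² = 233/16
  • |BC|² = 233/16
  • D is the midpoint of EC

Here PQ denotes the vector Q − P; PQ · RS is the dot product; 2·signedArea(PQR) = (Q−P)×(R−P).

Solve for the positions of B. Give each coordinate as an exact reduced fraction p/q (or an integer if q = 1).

B = (-27/4, -6)

1. B_x = -27/4  [BA · EC = -107/4 ∩ BC · AE = -37]
2. B_y = -6  [BA · EC = -107/4 ∩ BC · AE = -37]
   → B = (-27/4, -6)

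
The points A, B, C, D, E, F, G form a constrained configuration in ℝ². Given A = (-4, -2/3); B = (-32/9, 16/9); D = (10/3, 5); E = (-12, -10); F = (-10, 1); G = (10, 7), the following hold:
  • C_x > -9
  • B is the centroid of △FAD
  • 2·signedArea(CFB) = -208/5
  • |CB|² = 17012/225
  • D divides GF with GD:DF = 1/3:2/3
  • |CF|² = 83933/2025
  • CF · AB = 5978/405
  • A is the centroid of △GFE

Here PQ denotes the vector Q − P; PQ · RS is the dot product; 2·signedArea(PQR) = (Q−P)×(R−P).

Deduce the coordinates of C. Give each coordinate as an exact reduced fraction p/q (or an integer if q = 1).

1. C_x = -388/45  [CF · AB = 5978/405 ∩ 2·signedArea(CFB) = -208/5]
2. C_y = -238/45  [CF · AB = 5978/405 ∩ 2·signedArea(CFB) = -208/5]
   → C = (-388/45, -238/45)

C = (-388/45, -238/45)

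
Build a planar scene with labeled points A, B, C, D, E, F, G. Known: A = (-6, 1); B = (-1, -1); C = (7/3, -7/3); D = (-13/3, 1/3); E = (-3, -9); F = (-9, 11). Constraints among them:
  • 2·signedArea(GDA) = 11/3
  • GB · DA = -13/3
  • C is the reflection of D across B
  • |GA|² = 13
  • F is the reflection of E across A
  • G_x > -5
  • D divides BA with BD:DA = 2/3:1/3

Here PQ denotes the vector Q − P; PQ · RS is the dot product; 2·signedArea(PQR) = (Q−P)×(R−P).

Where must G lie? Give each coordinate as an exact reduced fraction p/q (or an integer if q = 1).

1. G_x = -4  [GB · DA = -13/3 ∩ 2·signedArea(GDA) = 11/3]
2. G_y = -2  [GB · DA = -13/3 ∩ 2·signedArea(GDA) = 11/3]
   → G = (-4, -2)

G = (-4, -2)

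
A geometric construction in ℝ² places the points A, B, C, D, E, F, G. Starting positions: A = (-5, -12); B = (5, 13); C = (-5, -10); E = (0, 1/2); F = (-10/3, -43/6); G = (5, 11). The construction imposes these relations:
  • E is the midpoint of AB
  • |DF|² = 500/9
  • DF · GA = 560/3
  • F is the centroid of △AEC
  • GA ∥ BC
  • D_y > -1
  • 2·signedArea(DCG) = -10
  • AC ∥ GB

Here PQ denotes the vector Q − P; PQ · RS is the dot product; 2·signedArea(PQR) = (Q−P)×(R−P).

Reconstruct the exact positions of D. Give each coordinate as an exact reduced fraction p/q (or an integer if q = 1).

D = (0, -1/2)

1. D_x = 0  [2·signedArea(DCG) = -10 ∩ DF · GA = 560/3]
2. D_y = -1/2  [2·signedArea(DCG) = -10 ∩ DF · GA = 560/3]
   → D = (0, -1/2)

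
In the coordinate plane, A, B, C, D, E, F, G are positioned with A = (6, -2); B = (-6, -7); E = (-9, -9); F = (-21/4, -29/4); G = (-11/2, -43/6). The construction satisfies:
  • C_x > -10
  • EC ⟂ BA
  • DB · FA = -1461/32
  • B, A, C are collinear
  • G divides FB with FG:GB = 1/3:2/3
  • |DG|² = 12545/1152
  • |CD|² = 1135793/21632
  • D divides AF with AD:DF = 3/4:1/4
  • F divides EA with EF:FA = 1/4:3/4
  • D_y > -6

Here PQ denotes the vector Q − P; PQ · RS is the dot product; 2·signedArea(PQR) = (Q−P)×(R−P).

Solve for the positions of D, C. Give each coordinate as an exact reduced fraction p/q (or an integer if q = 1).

C = (-1566/169, -1413/169)
D = (-39/16, -95/16)

1. D_x = -39/16  [D divides AF with AD:DF = 3/4:1/4]
2. D_y = -95/16  [D divides AF with AD:DF = 3/4:1/4]
   → D = (-39/16, -95/16)
3. C_x = -1566/169  [B, A, C are collinear ∩ EC ⟂ BA]
4. C_y = -1413/169  [B, A, C are collinear ∩ EC ⟂ BA]
   → C = (-1566/169, -1413/169)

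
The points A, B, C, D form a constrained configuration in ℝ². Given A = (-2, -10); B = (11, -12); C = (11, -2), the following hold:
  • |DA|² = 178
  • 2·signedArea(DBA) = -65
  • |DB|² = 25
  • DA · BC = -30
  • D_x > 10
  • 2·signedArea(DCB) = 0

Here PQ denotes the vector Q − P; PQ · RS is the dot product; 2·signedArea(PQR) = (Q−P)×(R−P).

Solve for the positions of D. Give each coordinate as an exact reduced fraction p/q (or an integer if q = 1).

1. D_x = 11  [2·signedArea(DCB) = 0 ∩ DA · BC = -30]
2. D_y = -7  [2·signedArea(DCB) = 0 ∩ DA · BC = -30]
   → D = (11, -7)

D = (11, -7)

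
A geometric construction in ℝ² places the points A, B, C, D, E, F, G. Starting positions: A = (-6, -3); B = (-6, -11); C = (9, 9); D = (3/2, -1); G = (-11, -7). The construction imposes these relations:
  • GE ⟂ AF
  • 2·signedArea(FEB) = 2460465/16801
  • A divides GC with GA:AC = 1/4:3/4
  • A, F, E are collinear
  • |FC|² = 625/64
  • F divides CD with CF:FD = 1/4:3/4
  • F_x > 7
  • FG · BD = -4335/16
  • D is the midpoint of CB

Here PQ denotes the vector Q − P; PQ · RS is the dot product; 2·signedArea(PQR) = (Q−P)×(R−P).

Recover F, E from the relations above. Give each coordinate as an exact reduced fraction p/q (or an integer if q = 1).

1. F_x = 57/8  [F divides CD with CF:FD = 1/4:3/4]
2. F_y = 13/2  [F divides CD with CF:FD = 1/4:3/4]
   → F = (57/8, 13/2)
3. E_x = -187851/16801  [A, F, E are collinear ∩ GE ⟂ AF]
4. E_y = -113407/16801  [A, F, E are collinear ∩ GE ⟂ AF]
   → E = (-187851/16801, -113407/16801)

E = (-187851/16801, -113407/16801)
F = (57/8, 13/2)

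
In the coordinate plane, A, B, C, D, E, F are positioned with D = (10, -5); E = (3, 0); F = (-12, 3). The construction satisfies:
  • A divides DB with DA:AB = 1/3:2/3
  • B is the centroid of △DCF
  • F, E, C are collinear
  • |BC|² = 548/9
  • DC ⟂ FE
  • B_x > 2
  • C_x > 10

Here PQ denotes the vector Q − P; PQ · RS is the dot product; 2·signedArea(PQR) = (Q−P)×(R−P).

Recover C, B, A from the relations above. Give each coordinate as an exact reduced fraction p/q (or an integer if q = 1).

A = (893/117, -436/117)
B = (113/39, -46/39)
C = (139/13, -20/13)

1. C_x = 139/13  [F, E, C are collinear ∩ DC ⟂ FE]
2. C_y = -20/13  [F, E, C are collinear ∩ DC ⟂ FE]
   → C = (139/13, -20/13)
3. B_x = 113/39  [B is the centroid of △DCF]
4. B_y = -46/39  [B is the centroid of △DCF]
   → B = (113/39, -46/39)
5. A_x = 893/117  [A divides DB with DA:AB = 1/3:2/3]
6. A_y = -436/117  [A divides DB with DA:AB = 1/3:2/3]
   → A = (893/117, -436/117)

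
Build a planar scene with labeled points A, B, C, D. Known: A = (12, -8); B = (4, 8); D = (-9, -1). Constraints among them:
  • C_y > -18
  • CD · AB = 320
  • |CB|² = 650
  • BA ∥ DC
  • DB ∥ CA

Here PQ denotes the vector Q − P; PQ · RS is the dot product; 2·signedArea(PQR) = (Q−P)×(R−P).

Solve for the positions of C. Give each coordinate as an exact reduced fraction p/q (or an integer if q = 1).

1. C_x = -1  [DB ∥ CA ∩ BA ∥ DC]
2. C_y = -17  [DB ∥ CA ∩ BA ∥ DC]
   → C = (-1, -17)

C = (-1, -17)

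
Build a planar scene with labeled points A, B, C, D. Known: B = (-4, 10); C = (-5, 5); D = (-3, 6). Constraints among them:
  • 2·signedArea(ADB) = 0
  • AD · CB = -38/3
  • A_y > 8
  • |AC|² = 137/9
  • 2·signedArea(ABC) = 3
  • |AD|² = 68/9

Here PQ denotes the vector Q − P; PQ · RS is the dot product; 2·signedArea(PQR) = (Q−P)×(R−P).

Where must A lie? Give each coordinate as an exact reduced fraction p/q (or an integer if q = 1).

1. A_x = -11/3  [2·signedArea(ADB) = 0 ∩ AD · CB = -38/3]
2. A_y = 26/3  [2·signedArea(ADB) = 0 ∩ AD · CB = -38/3]
   → A = (-11/3, 26/3)

A = (-11/3, 26/3)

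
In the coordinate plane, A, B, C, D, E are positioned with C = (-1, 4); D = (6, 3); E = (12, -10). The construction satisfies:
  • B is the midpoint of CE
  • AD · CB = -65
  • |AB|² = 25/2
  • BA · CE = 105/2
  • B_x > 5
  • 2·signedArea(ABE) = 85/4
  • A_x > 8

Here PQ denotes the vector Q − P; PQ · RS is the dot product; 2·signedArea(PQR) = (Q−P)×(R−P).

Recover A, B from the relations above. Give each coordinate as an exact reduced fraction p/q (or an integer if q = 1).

1. B_x = 11/2  [B is the midpoint of CE]
2. B_y = -3  [B is the midpoint of CE]
   → B = (11/2, -3)
3. A_x = 9  [2·signedArea(ABE) = 85/4 ∩ AD · CB = -65]
4. A_y = -7/2  [2·signedArea(ABE) = 85/4 ∩ AD · CB = -65]
   → A = (9, -7/2)

A = (9, -7/2)
B = (11/2, -3)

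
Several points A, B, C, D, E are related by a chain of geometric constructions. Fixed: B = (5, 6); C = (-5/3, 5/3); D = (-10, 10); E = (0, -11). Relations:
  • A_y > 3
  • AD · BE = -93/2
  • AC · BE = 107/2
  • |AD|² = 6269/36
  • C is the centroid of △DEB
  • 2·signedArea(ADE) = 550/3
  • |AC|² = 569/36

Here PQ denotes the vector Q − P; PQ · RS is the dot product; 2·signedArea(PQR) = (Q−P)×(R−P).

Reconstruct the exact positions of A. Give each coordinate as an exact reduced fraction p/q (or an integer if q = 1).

A = (5/3, 23/6)

1. A_x = 5/3  [AC · BE = 107/2 ∩ 2·signedArea(ADE) = 550/3]
2. A_y = 23/6  [AC · BE = 107/2 ∩ 2·signedArea(ADE) = 550/3]
   → A = (5/3, 23/6)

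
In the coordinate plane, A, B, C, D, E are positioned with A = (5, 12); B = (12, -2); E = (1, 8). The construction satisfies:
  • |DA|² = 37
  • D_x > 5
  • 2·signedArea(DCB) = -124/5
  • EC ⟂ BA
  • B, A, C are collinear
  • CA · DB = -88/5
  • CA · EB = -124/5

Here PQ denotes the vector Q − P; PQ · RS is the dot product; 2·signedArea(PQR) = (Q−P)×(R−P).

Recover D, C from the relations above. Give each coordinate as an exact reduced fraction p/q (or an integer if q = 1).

1. C_x = 29/5  [B, A, C are collinear ∩ EC ⟂ BA]
2. C_y = 52/5  [B, A, C are collinear ∩ EC ⟂ BA]
   → C = (29/5, 52/5)
3. D_x = 6  [2·signedArea(DCB) = -124/5 ∩ CA · DB = -88/5]
4. D_y = 6  [2·signedArea(DCB) = -124/5 ∩ CA · DB = -88/5]
   → D = (6, 6)

C = (29/5, 52/5)
D = (6, 6)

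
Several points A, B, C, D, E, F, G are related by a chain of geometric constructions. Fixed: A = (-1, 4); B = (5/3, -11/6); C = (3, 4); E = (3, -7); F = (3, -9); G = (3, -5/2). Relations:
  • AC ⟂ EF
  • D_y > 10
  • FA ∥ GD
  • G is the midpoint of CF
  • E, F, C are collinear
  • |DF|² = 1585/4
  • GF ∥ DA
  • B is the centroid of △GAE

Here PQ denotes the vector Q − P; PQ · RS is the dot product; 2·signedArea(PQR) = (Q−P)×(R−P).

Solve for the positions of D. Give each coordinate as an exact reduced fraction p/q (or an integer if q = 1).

1. D_x = -1  [GF ∥ DA ∩ FA ∥ GD]
2. D_y = 21/2  [GF ∥ DA ∩ FA ∥ GD]
   → D = (-1, 21/2)

D = (-1, 21/2)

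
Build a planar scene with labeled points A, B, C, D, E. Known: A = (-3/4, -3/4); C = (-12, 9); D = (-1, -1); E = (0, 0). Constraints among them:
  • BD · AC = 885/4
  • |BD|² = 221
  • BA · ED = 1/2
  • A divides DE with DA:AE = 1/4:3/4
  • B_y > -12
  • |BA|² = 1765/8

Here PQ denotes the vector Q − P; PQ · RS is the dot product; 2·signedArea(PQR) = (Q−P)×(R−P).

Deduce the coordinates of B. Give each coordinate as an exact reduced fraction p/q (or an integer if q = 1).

1. B_x = 10  [BD · AC = 885/4 ∩ BA · ED = 1/2]
2. B_y = -11  [BD · AC = 885/4 ∩ BA · ED = 1/2]
   → B = (10, -11)

B = (10, -11)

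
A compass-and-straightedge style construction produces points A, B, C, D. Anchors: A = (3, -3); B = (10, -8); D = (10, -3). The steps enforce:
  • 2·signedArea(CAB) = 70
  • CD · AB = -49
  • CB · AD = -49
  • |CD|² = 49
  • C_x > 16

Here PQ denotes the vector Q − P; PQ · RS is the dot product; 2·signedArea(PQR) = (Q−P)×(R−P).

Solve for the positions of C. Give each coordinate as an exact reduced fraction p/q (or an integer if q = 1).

C = (17, -3)

1. C_x = 17  [CD · AB = -49 ∩ 2·signedArea(CAB) = 70]
2. C_y = -3  [CD · AB = -49 ∩ 2·signedArea(CAB) = 70]
   → C = (17, -3)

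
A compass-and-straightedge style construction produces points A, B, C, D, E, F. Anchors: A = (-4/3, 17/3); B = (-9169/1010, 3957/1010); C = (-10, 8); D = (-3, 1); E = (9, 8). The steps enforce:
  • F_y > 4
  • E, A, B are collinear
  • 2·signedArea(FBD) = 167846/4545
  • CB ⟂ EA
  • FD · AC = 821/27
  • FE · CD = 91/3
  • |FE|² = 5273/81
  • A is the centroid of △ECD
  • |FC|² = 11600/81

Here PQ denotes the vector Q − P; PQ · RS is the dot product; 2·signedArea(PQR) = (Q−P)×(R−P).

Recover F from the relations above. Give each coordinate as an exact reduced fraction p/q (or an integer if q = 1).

1. F_x = 14/9  [2·signedArea(FBD) = 167846/4545 ∩ FD · AC = 821/27]
2. F_y = 44/9  [2·signedArea(FBD) = 167846/4545 ∩ FD · AC = 821/27]
   → F = (14/9, 44/9)

F = (14/9, 44/9)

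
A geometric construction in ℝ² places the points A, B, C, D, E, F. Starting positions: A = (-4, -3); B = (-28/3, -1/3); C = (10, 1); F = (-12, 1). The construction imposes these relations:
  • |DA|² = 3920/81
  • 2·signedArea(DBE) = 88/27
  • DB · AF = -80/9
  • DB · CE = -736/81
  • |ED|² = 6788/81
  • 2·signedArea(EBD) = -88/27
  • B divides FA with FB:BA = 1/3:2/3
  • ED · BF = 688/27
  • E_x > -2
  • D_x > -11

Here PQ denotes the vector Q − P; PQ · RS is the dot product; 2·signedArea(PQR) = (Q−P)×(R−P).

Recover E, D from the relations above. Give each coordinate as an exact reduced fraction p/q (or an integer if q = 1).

1. D_x = -92/9  [line 8·x + -4·y + 740/9 = 0 ∩ |DA|² = 3920/81]
2. D_y = 1/9  [line 8·x + -4·y + 740/9 = 0 ∩ |DA|² = 3920/81]
   → D = (-92/9, 1/9)
3. E_x = -10/9  [2·signedArea(EBD) = -88/27 ∩ ED · BF = 688/27]
4. E_y = -7/9  [2·signedArea(EBD) = -88/27 ∩ ED · BF = 688/27]
   → E = (-10/9, -7/9)

D = (-92/9, 1/9)
E = (-10/9, -7/9)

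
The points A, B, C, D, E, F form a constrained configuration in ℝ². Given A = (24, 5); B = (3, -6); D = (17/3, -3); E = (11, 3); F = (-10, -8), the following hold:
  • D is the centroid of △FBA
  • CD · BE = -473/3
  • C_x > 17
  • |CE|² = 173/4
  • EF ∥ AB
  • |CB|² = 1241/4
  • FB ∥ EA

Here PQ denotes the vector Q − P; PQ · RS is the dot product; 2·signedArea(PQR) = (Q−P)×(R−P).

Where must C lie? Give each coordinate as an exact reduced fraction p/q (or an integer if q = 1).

1. C_x = 35/2  [line -8·x + -9·y + 176 = 0 ∩ |CE|² = 173/4]
2. C_y = 4  [line -8·x + -9·y + 176 = 0 ∩ |CE|² = 173/4]
   → C = (35/2, 4)

C = (35/2, 4)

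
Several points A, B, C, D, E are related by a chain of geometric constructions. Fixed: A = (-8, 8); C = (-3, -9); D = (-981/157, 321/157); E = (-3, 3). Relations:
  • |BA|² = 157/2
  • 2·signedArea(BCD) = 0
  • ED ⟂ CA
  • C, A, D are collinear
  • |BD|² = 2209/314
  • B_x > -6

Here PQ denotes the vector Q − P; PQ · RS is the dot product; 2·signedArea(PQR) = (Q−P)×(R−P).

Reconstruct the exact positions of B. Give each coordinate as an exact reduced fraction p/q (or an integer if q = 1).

B = (-11/2, -1/2)

1. B_x = -11/2  [line -1734/157·x + -510/157·y + -9792/157 = 0 ∩ |BD|² = 2209/314]
2. B_y = -1/2  [line -1734/157·x + -510/157·y + -9792/157 = 0 ∩ |BD|² = 2209/314]
   → B = (-11/2, -1/2)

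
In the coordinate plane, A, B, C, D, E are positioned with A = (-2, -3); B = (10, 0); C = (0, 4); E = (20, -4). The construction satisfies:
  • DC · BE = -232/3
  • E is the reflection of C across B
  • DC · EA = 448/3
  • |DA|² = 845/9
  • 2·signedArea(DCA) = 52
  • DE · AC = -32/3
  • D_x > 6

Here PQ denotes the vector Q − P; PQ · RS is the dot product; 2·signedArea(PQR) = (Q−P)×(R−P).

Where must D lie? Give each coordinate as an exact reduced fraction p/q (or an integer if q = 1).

D = (20/3, 4/3)

1. D_x = 20/3  [DE · AC = -32/3 ∩ DC · EA = 448/3]
2. D_y = 4/3  [DE · AC = -32/3 ∩ DC · EA = 448/3]
   → D = (20/3, 4/3)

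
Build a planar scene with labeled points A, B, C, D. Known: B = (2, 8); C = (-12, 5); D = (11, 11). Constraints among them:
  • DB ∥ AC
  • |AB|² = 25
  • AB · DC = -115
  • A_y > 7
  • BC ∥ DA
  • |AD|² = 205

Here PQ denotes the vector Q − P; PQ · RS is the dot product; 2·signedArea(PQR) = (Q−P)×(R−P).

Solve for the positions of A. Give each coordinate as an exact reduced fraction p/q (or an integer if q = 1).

1. A_x = -3  [DB ∥ AC ∩ BC ∥ DA]
2. A_y = 8  [DB ∥ AC ∩ BC ∥ DA]
   → A = (-3, 8)

A = (-3, 8)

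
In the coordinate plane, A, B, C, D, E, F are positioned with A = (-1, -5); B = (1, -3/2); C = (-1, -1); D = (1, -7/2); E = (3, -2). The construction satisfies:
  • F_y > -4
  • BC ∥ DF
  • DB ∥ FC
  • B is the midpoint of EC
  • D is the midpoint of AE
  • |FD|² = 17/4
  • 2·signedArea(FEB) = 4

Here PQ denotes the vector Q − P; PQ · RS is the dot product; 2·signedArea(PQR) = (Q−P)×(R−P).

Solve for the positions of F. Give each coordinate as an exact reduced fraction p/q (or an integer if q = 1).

1. F_x = -1  [DB ∥ FC ∩ BC ∥ DF]
2. F_y = -3  [DB ∥ FC ∩ BC ∥ DF]
   → F = (-1, -3)

F = (-1, -3)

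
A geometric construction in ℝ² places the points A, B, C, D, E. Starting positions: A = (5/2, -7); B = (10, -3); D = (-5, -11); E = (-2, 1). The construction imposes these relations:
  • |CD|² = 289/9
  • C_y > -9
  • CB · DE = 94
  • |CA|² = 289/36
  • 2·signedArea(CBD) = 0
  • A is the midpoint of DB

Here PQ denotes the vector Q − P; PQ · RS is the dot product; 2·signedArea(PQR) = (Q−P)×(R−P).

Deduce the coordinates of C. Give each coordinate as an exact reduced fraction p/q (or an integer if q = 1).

1. C_x = 0  [2·signedArea(CBD) = 0 ∩ CB · DE = 94]
2. C_y = -25/3  [2·signedArea(CBD) = 0 ∩ CB · DE = 94]
   → C = (0, -25/3)

C = (0, -25/3)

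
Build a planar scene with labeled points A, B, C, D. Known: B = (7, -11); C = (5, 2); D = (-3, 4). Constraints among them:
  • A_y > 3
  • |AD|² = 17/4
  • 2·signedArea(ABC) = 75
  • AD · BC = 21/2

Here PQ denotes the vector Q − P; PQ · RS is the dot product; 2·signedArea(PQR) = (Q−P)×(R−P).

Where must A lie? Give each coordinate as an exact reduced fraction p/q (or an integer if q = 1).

1. A_x = -1  [2·signedArea(ABC) = 75 ∩ AD · BC = 21/2]
2. A_y = 7/2  [2·signedArea(ABC) = 75 ∩ AD · BC = 21/2]
   → A = (-1, 7/2)

A = (-1, 7/2)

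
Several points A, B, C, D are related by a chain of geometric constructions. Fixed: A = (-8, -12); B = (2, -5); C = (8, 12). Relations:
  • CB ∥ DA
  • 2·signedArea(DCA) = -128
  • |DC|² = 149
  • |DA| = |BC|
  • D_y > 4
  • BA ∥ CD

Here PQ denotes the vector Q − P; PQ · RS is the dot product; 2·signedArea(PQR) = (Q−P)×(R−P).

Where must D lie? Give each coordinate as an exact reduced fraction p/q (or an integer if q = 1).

D = (-2, 5)

1. D_x = -2  [CB ∥ DA ∩ BA ∥ CD]
2. D_y = 5  [CB ∥ DA ∩ BA ∥ CD]
   → D = (-2, 5)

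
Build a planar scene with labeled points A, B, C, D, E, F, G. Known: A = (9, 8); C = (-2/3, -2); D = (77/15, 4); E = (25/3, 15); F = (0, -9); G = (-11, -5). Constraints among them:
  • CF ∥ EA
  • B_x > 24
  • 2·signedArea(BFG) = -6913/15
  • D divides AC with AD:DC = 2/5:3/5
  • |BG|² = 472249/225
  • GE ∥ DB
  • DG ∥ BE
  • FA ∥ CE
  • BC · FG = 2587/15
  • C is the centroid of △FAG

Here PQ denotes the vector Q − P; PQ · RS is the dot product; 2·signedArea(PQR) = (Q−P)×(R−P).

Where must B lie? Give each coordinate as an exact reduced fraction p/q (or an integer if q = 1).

1. B_x = 367/15  [DG ∥ BE ∩ GE ∥ DB]
2. B_y = 24  [DG ∥ BE ∩ GE ∥ DB]
   → B = (367/15, 24)

B = (367/15, 24)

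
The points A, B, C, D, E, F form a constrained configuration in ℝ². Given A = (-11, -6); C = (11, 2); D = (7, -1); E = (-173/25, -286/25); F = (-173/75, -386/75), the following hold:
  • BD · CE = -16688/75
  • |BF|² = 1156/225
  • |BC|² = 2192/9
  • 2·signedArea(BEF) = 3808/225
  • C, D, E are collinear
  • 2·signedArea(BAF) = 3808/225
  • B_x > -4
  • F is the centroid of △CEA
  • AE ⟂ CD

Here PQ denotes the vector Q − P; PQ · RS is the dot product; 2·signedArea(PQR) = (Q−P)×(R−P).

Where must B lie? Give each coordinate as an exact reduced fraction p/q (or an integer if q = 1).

B = (-11/3, -10/3)

1. B_x = -11/3  [2·signedArea(BEF) = 3808/225 ∩ 2·signedArea(BAF) = 3808/225]
2. B_y = -10/3  [2·signedArea(BEF) = 3808/225 ∩ 2·signedArea(BAF) = 3808/225]
   → B = (-11/3, -10/3)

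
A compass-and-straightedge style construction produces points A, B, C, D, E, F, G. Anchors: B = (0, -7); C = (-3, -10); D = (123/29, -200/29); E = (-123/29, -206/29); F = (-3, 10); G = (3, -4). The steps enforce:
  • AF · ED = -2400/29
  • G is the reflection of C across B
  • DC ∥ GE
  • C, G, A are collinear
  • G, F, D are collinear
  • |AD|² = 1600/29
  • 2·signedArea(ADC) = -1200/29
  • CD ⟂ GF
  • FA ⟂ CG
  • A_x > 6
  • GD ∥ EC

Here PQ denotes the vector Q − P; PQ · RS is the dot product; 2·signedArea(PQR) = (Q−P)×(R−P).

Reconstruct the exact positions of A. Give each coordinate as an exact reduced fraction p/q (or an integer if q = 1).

A = (7, 0)

1. A_x = 7  [C, G, A are collinear ∩ FA ⟂ CG]
2. A_y = 0  [C, G, A are collinear ∩ FA ⟂ CG]
   → A = (7, 0)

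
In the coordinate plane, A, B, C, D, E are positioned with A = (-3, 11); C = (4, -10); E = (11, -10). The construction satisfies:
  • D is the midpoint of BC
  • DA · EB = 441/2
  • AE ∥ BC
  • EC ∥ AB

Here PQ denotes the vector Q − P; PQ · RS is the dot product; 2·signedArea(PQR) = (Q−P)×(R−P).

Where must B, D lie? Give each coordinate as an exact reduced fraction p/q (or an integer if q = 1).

B = (-10, 11)
D = (-3, 1/2)

1. B_x = -10  [AE ∥ BC ∩ EC ∥ AB]
2. B_y = 11  [AE ∥ BC ∩ EC ∥ AB]
   → B = (-10, 11)
3. D_x = -3  [D is the midpoint of BC]
4. D_y = 1/2  [D is the midpoint of BC]
   → D = (-3, 1/2)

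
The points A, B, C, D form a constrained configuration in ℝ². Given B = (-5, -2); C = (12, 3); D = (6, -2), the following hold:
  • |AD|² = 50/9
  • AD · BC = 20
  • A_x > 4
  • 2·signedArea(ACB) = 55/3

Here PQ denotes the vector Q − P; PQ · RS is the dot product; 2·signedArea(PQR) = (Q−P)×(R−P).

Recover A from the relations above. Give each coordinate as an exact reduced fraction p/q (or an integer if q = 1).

1. A_x = 13/3  [2·signedArea(ACB) = 55/3 ∩ AD · BC = 20]
2. A_y = -1/3  [2·signedArea(ACB) = 55/3 ∩ AD · BC = 20]
   → A = (13/3, -1/3)

A = (13/3, -1/3)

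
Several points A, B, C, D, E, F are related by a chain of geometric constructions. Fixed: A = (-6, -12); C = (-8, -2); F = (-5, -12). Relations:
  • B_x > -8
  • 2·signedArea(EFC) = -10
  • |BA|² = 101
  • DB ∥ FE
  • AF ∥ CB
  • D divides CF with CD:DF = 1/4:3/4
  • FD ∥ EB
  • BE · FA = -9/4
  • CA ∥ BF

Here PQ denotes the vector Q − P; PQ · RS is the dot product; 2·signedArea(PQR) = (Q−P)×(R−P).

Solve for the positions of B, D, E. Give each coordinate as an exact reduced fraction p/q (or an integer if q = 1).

1. B_x = -7  [CA ∥ BF ∩ AF ∥ CB]
2. B_y = -2  [CA ∥ BF ∩ AF ∥ CB]
   → B = (-7, -2)
3. D_x = -29/4  [D divides CF with CD:DF = 1/4:3/4]
4. D_y = -9/2  [D divides CF with CD:DF = 1/4:3/4]
   → D = (-29/4, -9/2)
5. E_x = -19/4  [FD ∥ EB ∩ DB ∥ FE]
6. E_y = -19/2  [FD ∥ EB ∩ DB ∥ FE]
   → E = (-19/4, -19/2)

B = (-7, -2)
D = (-29/4, -9/2)
E = (-19/4, -19/2)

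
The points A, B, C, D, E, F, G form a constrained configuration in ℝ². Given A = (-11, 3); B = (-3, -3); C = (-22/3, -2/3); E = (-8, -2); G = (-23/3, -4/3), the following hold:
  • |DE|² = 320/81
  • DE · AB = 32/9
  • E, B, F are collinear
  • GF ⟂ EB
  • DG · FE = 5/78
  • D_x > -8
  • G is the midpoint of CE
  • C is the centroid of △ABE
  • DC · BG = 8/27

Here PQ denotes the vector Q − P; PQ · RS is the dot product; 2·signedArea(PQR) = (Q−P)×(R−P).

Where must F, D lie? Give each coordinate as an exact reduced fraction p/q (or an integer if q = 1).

D = (-64/9, -2/9)
F = (-203/26, -53/26)

1. F_x = -203/26  [E, B, F are collinear ∩ GF ⟂ EB]
2. F_y = -53/26  [E, B, F are collinear ∩ GF ⟂ EB]
   → F = (-203/26, -53/26)
3. D_x = -64/9  [DG · FE = 5/78 ∩ DE · AB = 32/9]
4. D_y = -2/9  [DG · FE = 5/78 ∩ DE · AB = 32/9]
   → D = (-64/9, -2/9)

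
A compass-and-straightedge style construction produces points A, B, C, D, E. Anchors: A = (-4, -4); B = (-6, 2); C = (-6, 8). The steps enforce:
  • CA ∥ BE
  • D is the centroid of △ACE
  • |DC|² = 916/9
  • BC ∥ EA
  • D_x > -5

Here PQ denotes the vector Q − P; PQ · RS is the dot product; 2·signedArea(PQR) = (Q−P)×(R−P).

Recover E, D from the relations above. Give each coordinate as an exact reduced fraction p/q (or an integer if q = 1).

D = (-14/3, -2)
E = (-4, -10)

1. E_x = -4  [BC ∥ EA ∩ CA ∥ BE]
2. E_y = -10  [BC ∥ EA ∩ CA ∥ BE]
   → E = (-4, -10)
3. D_x = -14/3  [D is the centroid of △ACE]
4. D_y = -2  [D is the centroid of △ACE]
   → D = (-14/3, -2)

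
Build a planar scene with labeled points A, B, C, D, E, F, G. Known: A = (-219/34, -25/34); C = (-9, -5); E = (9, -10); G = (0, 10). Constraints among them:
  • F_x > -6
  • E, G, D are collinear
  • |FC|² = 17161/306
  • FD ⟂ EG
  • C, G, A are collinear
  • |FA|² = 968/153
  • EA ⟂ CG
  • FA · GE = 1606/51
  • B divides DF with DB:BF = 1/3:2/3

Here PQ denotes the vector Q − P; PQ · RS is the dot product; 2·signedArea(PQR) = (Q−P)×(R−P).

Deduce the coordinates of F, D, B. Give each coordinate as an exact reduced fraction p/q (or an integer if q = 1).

1. F_x = -175/34  [line -9·x + 20·y + -7625/102 = 0 ∩ |FA|² = 968/153]
2. F_y = 145/102  [line -9·x + 20·y + -7625/102 = 0 ∩ |FA|² = 968/153]
   → F = (-175/34, 145/102)
3. D_x = 38325/16354  [E, G, D are collinear ∩ FD ⟂ EG]
4. D_y = 117560/24531  [E, G, D are collinear ∩ FD ⟂ EG]
   → D = (38325/16354, 117560/24531)
5. B_x = -7525/49062  [B divides DF with DB:BF = 1/3:2/3]
6. B_y = 179995/49062  [B divides DF with DB:BF = 1/3:2/3]
   → B = (-7525/49062, 179995/49062)

B = (-7525/49062, 179995/49062)
D = (38325/16354, 117560/24531)
F = (-175/34, 145/102)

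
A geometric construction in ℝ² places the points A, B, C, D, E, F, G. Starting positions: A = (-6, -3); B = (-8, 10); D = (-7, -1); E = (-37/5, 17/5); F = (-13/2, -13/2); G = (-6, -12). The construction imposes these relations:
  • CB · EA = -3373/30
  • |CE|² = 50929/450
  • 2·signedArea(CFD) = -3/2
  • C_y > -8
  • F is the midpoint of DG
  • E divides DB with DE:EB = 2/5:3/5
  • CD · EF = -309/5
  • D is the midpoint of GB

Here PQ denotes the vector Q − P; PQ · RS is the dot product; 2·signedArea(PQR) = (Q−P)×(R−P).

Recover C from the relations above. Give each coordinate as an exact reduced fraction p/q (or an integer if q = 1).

C = (-37/6, -43/6)

1. C_x = -37/6  [CB · EA = -3373/30 ∩ CD · EF = -309/5]
2. C_y = -43/6  [CB · EA = -3373/30 ∩ CD · EF = -309/5]
   → C = (-37/6, -43/6)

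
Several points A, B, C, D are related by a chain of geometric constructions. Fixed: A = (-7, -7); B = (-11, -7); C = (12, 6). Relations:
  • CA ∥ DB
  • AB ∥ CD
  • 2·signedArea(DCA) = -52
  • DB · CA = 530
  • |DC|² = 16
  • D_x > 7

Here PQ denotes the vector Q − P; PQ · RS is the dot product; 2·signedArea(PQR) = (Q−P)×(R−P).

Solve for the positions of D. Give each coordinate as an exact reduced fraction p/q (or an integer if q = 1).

1. D_x = 8  [CA ∥ DB ∩ AB ∥ CD]
2. D_y = 6  [CA ∥ DB ∩ AB ∥ CD]
   → D = (8, 6)

D = (8, 6)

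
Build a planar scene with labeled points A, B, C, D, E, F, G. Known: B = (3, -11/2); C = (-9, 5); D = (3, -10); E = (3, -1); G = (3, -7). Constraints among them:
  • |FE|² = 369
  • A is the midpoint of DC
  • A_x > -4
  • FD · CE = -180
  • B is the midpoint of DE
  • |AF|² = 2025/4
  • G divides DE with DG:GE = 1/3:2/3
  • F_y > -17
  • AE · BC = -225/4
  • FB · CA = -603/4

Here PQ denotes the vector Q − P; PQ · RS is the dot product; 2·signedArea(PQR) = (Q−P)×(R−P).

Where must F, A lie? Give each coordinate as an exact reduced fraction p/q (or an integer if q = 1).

1. A_x = -3  [A is the midpoint of DC]
2. A_y = -5/2  [A is the midpoint of DC]
   → A = (-3, -5/2)
3. F_x = 15  [FB · CA = -603/4 ∩ FD · CE = -180]
4. F_y = -16  [FB · CA = -603/4 ∩ FD · CE = -180]
   → F = (15, -16)

A = (-3, -5/2)
F = (15, -16)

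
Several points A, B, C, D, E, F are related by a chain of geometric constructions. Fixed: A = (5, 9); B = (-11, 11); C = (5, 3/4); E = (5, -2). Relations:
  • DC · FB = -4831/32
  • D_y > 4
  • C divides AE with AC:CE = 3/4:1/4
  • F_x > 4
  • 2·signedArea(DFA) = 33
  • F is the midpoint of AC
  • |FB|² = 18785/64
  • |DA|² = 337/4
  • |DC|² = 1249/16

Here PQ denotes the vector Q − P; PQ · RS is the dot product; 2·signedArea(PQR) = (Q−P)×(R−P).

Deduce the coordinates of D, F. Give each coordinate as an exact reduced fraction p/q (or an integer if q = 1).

1. F_x = 5  [F is the midpoint of AC]
2. F_y = 39/8  [F is the midpoint of AC]
   → F = (5, 39/8)
3. D_x = -3  [2·signedArea(DFA) = 33 ∩ DC · FB = -4831/32]
4. D_y = 9/2  [2·signedArea(DFA) = 33 ∩ DC · FB = -4831/32]
   → D = (-3, 9/2)

D = (-3, 9/2)
F = (5, 39/8)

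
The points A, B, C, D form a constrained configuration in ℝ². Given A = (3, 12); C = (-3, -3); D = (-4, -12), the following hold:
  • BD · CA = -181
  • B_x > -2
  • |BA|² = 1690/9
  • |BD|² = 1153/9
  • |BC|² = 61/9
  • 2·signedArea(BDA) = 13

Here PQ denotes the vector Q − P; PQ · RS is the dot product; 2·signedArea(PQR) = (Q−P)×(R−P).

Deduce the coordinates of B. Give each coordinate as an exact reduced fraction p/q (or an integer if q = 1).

1. B_x = -4/3  [2·signedArea(BDA) = 13 ∩ BD · CA = -181]
2. B_y = -1  [2·signedArea(BDA) = 13 ∩ BD · CA = -181]
   → B = (-4/3, -1)

B = (-4/3, -1)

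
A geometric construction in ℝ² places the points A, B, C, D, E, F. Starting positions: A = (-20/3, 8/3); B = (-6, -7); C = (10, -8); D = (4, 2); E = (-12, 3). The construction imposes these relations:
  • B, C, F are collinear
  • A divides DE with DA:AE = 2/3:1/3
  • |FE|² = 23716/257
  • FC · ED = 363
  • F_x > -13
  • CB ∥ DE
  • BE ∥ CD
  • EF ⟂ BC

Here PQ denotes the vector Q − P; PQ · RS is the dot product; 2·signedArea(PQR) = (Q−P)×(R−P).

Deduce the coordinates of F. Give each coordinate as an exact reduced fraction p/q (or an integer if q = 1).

F = (-3238/257, -1693/257)

1. F_x = -3238/257  [B, C, F are collinear ∩ EF ⟂ BC]
2. F_y = -1693/257  [B, C, F are collinear ∩ EF ⟂ BC]
   → F = (-3238/257, -1693/257)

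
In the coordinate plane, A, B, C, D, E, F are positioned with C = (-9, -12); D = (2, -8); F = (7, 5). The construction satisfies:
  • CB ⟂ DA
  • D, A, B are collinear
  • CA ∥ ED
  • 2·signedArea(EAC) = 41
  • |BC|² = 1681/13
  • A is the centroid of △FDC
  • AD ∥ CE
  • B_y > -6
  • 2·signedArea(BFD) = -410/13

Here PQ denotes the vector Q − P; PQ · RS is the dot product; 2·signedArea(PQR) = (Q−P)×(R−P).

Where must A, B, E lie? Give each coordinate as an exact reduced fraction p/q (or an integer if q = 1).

1. A_x = 0  [A is the centroid of △FDC]
2. A_y = -5  [A is the centroid of △FDC]
   → A = (0, -5)
3. B_x = 6/13  [D, A, B are collinear ∩ CB ⟂ DA]
4. B_y = -74/13  [D, A, B are collinear ∩ CB ⟂ DA]
   → B = (6/13, -74/13)
5. E_x = -7  [CA ∥ ED ∩ AD ∥ CE]
6. E_y = -15  [CA ∥ ED ∩ AD ∥ CE]
   → E = (-7, -15)

A = (0, -5)
B = (6/13, -74/13)
E = (-7, -15)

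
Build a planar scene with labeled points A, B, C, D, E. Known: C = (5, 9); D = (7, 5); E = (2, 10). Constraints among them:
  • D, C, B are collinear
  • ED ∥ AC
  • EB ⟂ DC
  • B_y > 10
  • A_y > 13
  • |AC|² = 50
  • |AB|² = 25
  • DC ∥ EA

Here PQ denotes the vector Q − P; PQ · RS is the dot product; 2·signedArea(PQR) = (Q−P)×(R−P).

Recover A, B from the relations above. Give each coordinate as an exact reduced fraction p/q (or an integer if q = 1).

1. A_x = 0  [ED ∥ AC ∩ DC ∥ EA]
2. A_y = 14  [ED ∥ AC ∩ DC ∥ EA]
   → A = (0, 14)
3. B_x = 4  [D, C, B are collinear ∩ EB ⟂ DC]
4. B_y = 11  [D, C, B are collinear ∩ EB ⟂ DC]
   → B = (4, 11)

A = (0, 14)
B = (4, 11)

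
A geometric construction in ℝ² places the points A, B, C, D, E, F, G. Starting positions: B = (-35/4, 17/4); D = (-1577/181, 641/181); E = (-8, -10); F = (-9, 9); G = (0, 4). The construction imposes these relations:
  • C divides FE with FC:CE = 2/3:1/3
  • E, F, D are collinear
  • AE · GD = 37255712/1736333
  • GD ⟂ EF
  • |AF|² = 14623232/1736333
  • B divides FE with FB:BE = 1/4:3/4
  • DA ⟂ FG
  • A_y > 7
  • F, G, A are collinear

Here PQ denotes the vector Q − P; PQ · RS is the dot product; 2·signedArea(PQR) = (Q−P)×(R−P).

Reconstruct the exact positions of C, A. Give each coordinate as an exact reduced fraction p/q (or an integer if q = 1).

A = (-62001/9593, 72817/9593)
C = (-25/3, -11/3)

1. C_x = -25/3  [C divides FE with FC:CE = 2/3:1/3]
2. C_y = -11/3  [C divides FE with FC:CE = 2/3:1/3]
   → C = (-25/3, -11/3)
3. A_x = -62001/9593  [F, G, A are collinear ∩ DA ⟂ FG]
4. A_y = 72817/9593  [F, G, A are collinear ∩ DA ⟂ FG]
   → A = (-62001/9593, 72817/9593)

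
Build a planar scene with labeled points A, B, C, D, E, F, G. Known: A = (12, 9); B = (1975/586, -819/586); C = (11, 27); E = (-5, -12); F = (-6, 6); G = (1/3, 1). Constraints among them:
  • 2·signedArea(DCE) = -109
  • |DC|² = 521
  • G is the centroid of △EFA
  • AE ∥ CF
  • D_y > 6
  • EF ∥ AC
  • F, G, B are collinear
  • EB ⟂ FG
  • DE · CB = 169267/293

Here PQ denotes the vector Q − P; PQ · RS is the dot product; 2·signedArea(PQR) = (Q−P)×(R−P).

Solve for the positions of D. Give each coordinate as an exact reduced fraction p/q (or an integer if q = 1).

1. D_x = 0  [2·signedArea(DCE) = -109 ∩ DE · CB = 169267/293]
2. D_y = 7  [2·signedArea(DCE) = -109 ∩ DE · CB = 169267/293]
   → D = (0, 7)

D = (0, 7)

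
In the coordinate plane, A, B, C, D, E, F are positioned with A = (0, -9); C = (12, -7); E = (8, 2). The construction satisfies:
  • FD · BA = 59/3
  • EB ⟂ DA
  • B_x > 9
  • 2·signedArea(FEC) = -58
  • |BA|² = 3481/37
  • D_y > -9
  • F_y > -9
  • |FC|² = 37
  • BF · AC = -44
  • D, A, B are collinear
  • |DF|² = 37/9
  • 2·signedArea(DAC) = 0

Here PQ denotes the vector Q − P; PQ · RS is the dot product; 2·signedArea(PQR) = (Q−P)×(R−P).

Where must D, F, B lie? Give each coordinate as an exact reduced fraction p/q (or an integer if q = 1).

1. F_x = 6  [line 9·x + 4·y + -22 = 0 ∩ |FC|² = 37]
2. F_y = -8  [line 9·x + 4·y + -22 = 0 ∩ |FC|² = 37]
   → F = (6, -8)
3. B_x = 354/37  [line -12·x + -2·y + 100 = 0 ∩ |BA|² = 3481/37]
4. B_y = -274/37  [line -12·x + -2·y + 100 = 0 ∩ |BA|² = 3481/37]
   → B = (354/37, -274/37)
5. D_x = 4  [2·signedArea(DAC) = 0 ∩ FD · BA = 59/3]
6. D_y = -25/3  [2·signedArea(DAC) = 0 ∩ FD · BA = 59/3]
   → D = (4, -25/3)

B = (354/37, -274/37)
D = (4, -25/3)
F = (6, -8)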